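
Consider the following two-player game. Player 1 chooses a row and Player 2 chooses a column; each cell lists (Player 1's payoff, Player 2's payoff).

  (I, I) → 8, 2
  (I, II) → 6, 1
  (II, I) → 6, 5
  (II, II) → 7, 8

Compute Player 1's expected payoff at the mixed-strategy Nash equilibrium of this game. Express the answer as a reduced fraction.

Player 2 mixes with probability q on I, chosen so Player 1 is indifferent: 8q + 6(1−q) = 6q + 7(1−q) gives q = 1/3.
Player 1's expected payoff (from either row, since indifferent) is 8·1/3 + 6·2/3 = 20/3.

20/3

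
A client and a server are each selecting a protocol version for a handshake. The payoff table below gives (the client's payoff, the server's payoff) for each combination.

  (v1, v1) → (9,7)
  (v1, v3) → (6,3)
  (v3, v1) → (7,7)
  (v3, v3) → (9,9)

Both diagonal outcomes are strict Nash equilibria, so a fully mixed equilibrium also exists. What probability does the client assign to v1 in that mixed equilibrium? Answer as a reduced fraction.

The client's mix p on v1 must make the server indifferent between v1 and v3.
The server's payoff from v1: 7p + 7(1−p). From v3: 3p + 9(1−p).
Set equal: 4p = 2(1−p) → p = 2/6 = 1/3.

1/3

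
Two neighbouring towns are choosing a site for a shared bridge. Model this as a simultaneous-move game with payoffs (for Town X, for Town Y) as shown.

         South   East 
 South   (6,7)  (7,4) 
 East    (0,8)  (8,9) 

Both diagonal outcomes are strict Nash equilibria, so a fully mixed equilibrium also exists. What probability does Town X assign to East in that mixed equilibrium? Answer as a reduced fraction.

Town X's mix p on South must make Town Y indifferent between South and East.
Town Y's payoff from South: 7p + 8(1−p). From East: 4p + 9(1−p).
Set equal: 3p = 1(1−p) → p = 1/4.
Probability on East is 1 − 1/4 = 3/4.

3/4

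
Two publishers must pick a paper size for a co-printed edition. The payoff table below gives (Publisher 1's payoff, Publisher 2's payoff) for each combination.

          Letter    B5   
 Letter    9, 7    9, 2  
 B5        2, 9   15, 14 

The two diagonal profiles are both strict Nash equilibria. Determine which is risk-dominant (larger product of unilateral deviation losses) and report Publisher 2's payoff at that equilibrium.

7

At both Letter: Publisher 1 loses 9 − 2 = 7 by deviating; Publisher 2 loses 7 − 2 = 5. Product = 7·5 = 35.
At both B5: Publisher 1 loses 15 − 9 = 6 by deviating; Publisher 2 loses 14 − 9 = 5. Product = 6·5 = 30.
35 > 30, so both Letter is risk-dominant. Publisher 2's payoff there is 7.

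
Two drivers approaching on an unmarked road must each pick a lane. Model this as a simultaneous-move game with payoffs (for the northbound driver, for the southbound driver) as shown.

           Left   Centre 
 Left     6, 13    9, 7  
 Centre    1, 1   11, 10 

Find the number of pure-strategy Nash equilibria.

Both Left: the northbound driver gets 6 (best alternative 1); the southbound driver gets 13 (best alternative 7). Neither deviates — NE.
Both Centre: the northbound driver gets 11 (best alternative 9); the southbound driver gets 10 (best alternative 1). Neither deviates — NE.
(Left, Centre) is not a NE: the northbound driver would switch to Centre (11 > 9).
No other cell survives both best-response checks, so there are 2 pure NE.

2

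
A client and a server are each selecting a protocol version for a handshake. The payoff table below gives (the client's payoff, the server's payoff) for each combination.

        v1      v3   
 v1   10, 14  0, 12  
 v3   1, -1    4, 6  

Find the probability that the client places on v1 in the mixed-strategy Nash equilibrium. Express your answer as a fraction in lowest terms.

7/9

The client's mix p on v1 must make the server indifferent between v1 and v3.
The server's payoff from v1: 14p + (-1)(1−p). From v3: 12p + 6(1−p).
Set equal: 2p = 7(1−p) → p = 7/9.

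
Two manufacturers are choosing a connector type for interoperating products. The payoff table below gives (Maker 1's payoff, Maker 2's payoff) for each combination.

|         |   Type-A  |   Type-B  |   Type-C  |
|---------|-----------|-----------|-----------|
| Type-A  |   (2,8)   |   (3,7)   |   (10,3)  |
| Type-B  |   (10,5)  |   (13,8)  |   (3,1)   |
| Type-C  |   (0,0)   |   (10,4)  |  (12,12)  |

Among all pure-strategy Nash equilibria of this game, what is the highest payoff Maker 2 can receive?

12

Both Type-B is a pure NE (Maker 1: 13 ≥ 10; Maker 2: 8 ≥ 5). Maker 2 gets 8.
Both Type-C is a pure NE (Maker 1: 12 ≥ 10; Maker 2: 12 ≥ 4). Maker 2 gets 12.
Every other cell has a profitable deviation for at least one player. Highest of {8, 12} is 12.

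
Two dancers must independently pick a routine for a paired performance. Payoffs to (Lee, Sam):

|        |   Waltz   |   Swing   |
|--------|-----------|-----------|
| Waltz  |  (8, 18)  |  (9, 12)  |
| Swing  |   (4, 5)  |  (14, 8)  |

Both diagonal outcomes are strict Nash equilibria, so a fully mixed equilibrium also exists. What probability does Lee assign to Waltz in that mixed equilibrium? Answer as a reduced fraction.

1/3

Lee's mix p on Waltz must make Sam indifferent between Waltz and Swing.
Sam's payoff from Waltz: 18p + 5(1−p). From Swing: 12p + 8(1−p).
Set equal: 6p = 3(1−p) → p = 3/9 = 1/3.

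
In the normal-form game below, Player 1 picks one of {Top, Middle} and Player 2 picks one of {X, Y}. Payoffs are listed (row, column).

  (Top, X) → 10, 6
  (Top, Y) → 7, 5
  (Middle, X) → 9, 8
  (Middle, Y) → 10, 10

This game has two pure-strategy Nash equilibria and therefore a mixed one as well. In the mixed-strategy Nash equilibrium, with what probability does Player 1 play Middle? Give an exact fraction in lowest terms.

1/3

Player 1's mix p on Top must make Player 2 indifferent between X and Y.
Player 2's payoff from X: 6p + 8(1−p). From Y: 5p + 10(1−p).
Set equal: 1p = 2(1−p) → p = 2/3.
Probability on Middle is 1 − 2/3 = 1/3.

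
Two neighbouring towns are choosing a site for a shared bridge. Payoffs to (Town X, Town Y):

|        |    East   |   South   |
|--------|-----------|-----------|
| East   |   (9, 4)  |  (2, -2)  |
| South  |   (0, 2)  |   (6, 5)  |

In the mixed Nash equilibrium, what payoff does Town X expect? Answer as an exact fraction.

Town Y mixes with probability q on East, chosen so Town X is indifferent: 9q + 2(1−q) = 0q + 6(1−q) gives q = 4/13.
Town X's expected payoff (from either row, since indifferent) is 9·4/13 + 2·9/13 = 54/13.

54/13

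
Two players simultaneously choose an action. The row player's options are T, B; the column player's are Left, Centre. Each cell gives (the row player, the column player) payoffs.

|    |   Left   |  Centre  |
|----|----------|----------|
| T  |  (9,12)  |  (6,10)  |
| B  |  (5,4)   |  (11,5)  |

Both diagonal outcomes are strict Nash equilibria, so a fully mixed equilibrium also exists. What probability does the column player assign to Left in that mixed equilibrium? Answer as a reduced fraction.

5/9

The column player's mix q on Left must make the row player indifferent between T and B.
The row player's payoff from T: 9q + 6(1−q). From B: 5q + 11(1−q).
Set equal: 4q = 5(1−q) → q = 5/9.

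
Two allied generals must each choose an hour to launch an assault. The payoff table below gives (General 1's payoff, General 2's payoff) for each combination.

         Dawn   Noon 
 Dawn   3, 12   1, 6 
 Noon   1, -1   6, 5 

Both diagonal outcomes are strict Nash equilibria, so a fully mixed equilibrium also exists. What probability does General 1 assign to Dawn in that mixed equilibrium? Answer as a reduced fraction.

1/2

General 1's mix p on Dawn must make General 2 indifferent between Dawn and Noon.
General 2's payoff from Dawn: 12p + (-1)(1−p). From Noon: 6p + 5(1−p).
Set equal: 6p = 6(1−p) → p = 6/12 = 1/2.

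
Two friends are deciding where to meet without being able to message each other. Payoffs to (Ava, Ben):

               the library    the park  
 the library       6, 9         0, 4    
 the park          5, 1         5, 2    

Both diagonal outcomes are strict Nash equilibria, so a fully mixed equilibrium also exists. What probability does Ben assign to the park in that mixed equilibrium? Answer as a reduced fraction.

Ben's mix q on the library must make Ava indifferent between the library and the park.
Ava's payoff from the library: 6q + 0(1−q). From the park: 5q + 5(1−q).
Set equal: 1q = 5(1−q) → q = 5/6.
Probability on the park is 1 − 5/6 = 1/6.

1/6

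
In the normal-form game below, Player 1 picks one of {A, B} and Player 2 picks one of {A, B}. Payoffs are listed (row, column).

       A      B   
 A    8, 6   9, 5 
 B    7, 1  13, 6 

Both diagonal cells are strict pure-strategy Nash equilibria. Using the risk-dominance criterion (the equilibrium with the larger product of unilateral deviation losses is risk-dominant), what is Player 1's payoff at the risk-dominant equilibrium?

13

At both A: Player 1 loses 8 − 7 = 1 by deviating; Player 2 loses 6 − 5 = 1. Product = 1·1 = 1.
At both B: Player 1 loses 13 − 9 = 4 by deviating; Player 2 loses 6 − 1 = 5. Product = 4·5 = 20.
20 > 1, so both B is risk-dominant. Player 1's payoff there is 13.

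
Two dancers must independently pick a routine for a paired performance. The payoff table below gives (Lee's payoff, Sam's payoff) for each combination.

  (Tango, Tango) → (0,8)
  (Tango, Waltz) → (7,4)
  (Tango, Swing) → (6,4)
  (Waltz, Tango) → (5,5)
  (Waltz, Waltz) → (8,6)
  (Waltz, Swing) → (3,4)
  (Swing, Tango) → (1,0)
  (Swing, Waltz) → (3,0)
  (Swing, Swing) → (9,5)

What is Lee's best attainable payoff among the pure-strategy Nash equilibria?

9

Both Waltz is a pure NE (Lee: 8 ≥ 7; Sam: 6 ≥ 5). Lee gets 8.
Both Swing is a pure NE (Lee: 9 ≥ 6; Sam: 5 ≥ 0). Lee gets 9.
Every other cell has a profitable deviation for at least one player. Highest of {8, 9} is 9.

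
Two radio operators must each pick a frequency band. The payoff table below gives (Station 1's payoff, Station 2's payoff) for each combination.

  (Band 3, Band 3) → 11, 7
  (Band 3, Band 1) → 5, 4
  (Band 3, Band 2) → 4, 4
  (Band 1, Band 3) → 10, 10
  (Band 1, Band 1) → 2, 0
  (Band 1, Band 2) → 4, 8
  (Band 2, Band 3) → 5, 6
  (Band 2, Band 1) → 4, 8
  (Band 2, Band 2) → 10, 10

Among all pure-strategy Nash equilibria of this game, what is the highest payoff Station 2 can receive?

10

Both Band 3 is a pure NE (Station 1: 11 ≥ 10; Station 2: 7 ≥ 4). Station 2 gets 7.
Both Band 2 is a pure NE (Station 1: 10 ≥ 4; Station 2: 10 ≥ 8). Station 2 gets 10.
Every other cell has a profitable deviation for at least one player. Highest of {7, 10} is 10.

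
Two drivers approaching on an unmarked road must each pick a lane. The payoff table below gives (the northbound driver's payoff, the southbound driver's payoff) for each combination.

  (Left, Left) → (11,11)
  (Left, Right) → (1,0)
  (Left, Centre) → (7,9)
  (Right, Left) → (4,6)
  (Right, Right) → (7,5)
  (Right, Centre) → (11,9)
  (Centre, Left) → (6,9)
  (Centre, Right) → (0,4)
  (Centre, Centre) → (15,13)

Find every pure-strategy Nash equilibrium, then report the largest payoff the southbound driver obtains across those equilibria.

13

Both Left is a pure NE (the northbound driver: 11 ≥ 6; the southbound driver: 11 ≥ 9). The southbound driver gets 11.
Both Centre is a pure NE (the northbound driver: 15 ≥ 11; the southbound driver: 13 ≥ 9). The southbound driver gets 13.
Every other cell has a profitable deviation for at least one player. Highest of {11, 13} is 13.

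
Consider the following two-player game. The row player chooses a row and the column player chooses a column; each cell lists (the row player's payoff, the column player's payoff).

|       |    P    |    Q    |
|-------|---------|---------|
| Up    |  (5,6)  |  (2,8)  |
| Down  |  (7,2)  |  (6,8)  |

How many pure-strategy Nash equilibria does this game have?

(Down, Q): the row player gets 6 (best alternative 2); the column player gets 8 (best alternative 2). Neither deviates — NE.
(Up, P) is not a NE: the row player would switch to Down (7 > 5).
No other cell survives both best-response checks, so there is 1 pure NE.

1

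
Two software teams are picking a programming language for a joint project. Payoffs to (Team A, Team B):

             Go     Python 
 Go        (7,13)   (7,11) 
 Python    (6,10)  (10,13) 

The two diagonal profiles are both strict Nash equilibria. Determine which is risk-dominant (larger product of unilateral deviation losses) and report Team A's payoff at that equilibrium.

10

At both Go: Team A loses 7 − 6 = 1 by deviating; Team B loses 13 − 11 = 2. Product = 1·2 = 2.
At both Python: Team A loses 10 − 7 = 3 by deviating; Team B loses 13 − 10 = 3. Product = 3·3 = 9.
9 > 2, so both Python is risk-dominant. Team A's payoff there is 10.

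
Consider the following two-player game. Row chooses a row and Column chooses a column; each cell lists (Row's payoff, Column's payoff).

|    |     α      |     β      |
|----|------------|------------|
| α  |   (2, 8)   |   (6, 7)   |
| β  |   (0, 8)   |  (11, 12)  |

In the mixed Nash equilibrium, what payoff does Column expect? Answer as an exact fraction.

8

Row mixes with probability p on α, chosen so Column is indifferent: 8p + 8(1−p) = 7p + 12(1−p) gives p = 4/5.
Column's expected payoff is 8·4/5 + 8·1/5 = 8.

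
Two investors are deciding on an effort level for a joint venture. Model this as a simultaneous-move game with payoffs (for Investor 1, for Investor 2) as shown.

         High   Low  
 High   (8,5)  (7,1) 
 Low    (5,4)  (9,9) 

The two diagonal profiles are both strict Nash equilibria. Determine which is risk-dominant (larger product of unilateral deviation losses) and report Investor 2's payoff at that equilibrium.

At both High: Investor 1 loses 8 − 5 = 3 by deviating; Investor 2 loses 5 − 1 = 4. Product = 3·4 = 12.
At both Low: Investor 1 loses 9 − 7 = 2 by deviating; Investor 2 loses 9 − 4 = 5. Product = 2·5 = 10.
12 > 10, so both High is risk-dominant. Investor 2's payoff there is 5.

5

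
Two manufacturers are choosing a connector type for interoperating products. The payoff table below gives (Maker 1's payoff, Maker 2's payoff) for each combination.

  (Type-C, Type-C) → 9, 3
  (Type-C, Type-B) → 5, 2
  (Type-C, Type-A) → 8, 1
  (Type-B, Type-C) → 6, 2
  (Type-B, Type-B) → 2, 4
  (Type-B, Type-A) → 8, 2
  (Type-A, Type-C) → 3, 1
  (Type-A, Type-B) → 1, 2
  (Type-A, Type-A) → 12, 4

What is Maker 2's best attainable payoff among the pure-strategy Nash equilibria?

Both Type-C is a pure NE (Maker 1: 9 ≥ 6; Maker 2: 3 ≥ 2). Maker 2 gets 3.
Both Type-A is a pure NE (Maker 1: 12 ≥ 8; Maker 2: 4 ≥ 2). Maker 2 gets 4.
Every other cell has a profitable deviation for at least one player. Highest of {3, 4} is 4.

4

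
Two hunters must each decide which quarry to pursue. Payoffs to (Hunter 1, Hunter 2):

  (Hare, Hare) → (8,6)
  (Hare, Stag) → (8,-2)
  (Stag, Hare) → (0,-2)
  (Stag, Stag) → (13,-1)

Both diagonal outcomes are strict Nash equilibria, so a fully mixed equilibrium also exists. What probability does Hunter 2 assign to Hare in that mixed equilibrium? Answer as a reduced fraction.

Hunter 2's mix q on Hare must make Hunter 1 indifferent between Hare and Stag.
Hunter 1's payoff from Hare: 8q + 8(1−q). From Stag: 0q + 13(1−q).
Set equal: 8q = 5(1−q) → q = 5/13.

5/13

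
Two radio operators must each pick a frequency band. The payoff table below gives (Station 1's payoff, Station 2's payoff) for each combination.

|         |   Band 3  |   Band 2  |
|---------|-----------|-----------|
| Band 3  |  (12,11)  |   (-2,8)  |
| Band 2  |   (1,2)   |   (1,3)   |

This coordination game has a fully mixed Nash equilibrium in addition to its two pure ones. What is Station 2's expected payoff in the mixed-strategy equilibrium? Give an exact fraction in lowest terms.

Station 1 mixes with probability p on Band 3, chosen so Station 2 is indifferent: 11p + 2(1−p) = 8p + 3(1−p) gives p = 1/4.
Station 2's expected payoff is 11·1/4 + 2·3/4 = 17/4.

17/4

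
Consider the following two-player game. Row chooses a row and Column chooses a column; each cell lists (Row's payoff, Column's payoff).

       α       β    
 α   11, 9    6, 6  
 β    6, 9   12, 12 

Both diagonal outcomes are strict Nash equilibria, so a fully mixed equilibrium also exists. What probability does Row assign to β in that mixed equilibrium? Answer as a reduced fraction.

1/2

Row's mix p on α must make Column indifferent between α and β.
Column's payoff from α: 9p + 9(1−p). From β: 6p + 12(1−p).
Set equal: 3p = 3(1−p) → p = 3/6 = 1/2.
Probability on β is 1 − 1/2 = 1/2.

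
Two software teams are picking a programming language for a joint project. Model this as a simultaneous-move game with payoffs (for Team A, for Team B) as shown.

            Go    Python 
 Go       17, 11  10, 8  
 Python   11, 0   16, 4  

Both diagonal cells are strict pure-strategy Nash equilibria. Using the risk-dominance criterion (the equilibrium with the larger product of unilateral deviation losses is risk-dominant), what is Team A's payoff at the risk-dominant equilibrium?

16

At both Go: Team A loses 17 − 11 = 6 by deviating; Team B loses 11 − 8 = 3. Product = 6·3 = 18.
At both Python: Team A loses 16 − 10 = 6 by deviating; Team B loses 4 − 0 = 4. Product = 6·4 = 24.
24 > 18, so both Python is risk-dominant. Team A's payoff there is 16.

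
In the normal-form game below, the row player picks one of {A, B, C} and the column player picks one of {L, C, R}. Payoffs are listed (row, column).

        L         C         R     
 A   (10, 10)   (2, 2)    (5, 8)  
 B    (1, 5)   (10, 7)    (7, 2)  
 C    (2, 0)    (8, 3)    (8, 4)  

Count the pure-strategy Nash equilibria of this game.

(A, L): the row player gets 10 (best alternative 2); the column player gets 10 (best alternative 8). Neither deviates — NE.
(B, C): the row player gets 10 (best alternative 8); the column player gets 7 (best alternative 5). Neither deviates — NE.
(C, R): the row player gets 8 (best alternative 7); the column player gets 4 (best alternative 3). Neither deviates — NE.
(B, R) is not a NE: the row player would switch to C (8 > 7).
No other cell survives both best-response checks, so there are 3 pure NE.

3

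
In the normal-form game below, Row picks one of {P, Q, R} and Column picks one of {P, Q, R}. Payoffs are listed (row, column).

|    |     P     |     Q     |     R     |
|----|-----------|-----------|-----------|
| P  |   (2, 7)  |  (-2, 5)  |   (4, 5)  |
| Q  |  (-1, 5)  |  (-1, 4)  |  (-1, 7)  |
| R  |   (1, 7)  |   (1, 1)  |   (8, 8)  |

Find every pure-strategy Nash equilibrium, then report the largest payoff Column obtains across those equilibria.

Both P is a pure NE (Row: 2 ≥ 1; Column: 7 ≥ 5). Column gets 7.
Both R is a pure NE (Row: 8 ≥ 4; Column: 8 ≥ 7). Column gets 8.
Every other cell has a profitable deviation for at least one player. Highest of {7, 8} is 8.

8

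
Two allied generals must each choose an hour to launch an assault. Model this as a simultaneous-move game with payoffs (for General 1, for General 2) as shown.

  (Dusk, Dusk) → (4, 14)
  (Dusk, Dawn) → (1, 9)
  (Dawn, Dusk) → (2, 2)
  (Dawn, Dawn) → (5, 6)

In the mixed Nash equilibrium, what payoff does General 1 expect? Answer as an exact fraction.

3

General 2 mixes with probability q on Dusk, chosen so General 1 is indifferent: 4q + 1(1−q) = 2q + 5(1−q) gives q = 2/3.
General 1's expected payoff (from either row, since indifferent) is 4·2/3 + 1·1/3 = 3.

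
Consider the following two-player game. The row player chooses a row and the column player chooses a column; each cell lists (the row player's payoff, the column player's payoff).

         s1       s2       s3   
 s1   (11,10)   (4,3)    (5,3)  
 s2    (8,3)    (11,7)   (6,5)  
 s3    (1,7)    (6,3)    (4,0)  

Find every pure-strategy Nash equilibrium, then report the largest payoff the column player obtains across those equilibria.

10

Both s1 is a pure NE (the row player: 11 ≥ 8; the column player: 10 ≥ 3). The column player gets 10.
Both s2 is a pure NE (the row player: 11 ≥ 6; the column player: 7 ≥ 5). The column player gets 7.
Every other cell has a profitable deviation for at least one player. Highest of {10, 7} is 10.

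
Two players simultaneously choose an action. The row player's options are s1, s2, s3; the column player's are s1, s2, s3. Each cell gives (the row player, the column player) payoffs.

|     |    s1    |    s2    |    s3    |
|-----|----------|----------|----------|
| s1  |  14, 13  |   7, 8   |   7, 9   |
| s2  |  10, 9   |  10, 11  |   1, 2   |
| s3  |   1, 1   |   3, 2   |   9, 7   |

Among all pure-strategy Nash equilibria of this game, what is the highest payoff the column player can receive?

13

Both s1 is a pure NE (the row player: 14 ≥ 10; the column player: 13 ≥ 9). The column player gets 13.
Both s2 is a pure NE (the row player: 10 ≥ 7; the column player: 11 ≥ 9). The column player gets 11.
Both s3 is a pure NE (the row player: 9 ≥ 7; the column player: 7 ≥ 2). The column player gets 7.
Every other cell has a profitable deviation for at least one player. Highest of {13, 11, 7} is 13.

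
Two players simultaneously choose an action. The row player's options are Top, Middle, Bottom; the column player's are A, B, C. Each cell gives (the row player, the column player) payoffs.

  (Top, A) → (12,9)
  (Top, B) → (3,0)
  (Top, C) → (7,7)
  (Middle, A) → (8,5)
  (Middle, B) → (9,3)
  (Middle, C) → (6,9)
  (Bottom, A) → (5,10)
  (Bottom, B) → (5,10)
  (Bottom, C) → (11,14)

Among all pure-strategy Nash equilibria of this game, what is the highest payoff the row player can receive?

(Top, A) is a pure NE (the row player: 12 ≥ 8; the column player: 9 ≥ 7). The row player gets 12.
(Bottom, C) is a pure NE (the row player: 11 ≥ 7; the column player: 14 ≥ 10). The row player gets 11.
Every other cell has a profitable deviation for at least one player. Highest of {12, 11} is 12.

12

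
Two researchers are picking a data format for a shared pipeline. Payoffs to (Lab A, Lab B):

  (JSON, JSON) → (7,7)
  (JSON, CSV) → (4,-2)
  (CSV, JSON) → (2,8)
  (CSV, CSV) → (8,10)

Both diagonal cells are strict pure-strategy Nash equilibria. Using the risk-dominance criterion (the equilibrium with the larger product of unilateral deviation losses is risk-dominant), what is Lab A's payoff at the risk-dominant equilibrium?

At both JSON: Lab A loses 7 − 2 = 5 by deviating; Lab B loses 7 − (-2) = 9. Product = 5·9 = 45.
At both CSV: Lab A loses 8 − 4 = 4 by deviating; Lab B loses 10 − 8 = 2. Product = 4·2 = 8.
45 > 8, so both JSON is risk-dominant. Lab A's payoff there is 7.

7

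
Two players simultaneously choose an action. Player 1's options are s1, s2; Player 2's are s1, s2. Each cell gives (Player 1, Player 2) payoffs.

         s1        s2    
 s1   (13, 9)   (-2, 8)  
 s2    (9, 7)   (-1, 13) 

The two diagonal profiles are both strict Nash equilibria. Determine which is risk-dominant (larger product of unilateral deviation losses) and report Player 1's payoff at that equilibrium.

At both s1: Player 1 loses 13 − 9 = 4 by deviating; Player 2 loses 9 − 8 = 1. Product = 4·1 = 4.
At both s2: Player 1 loses -1 − (-2) = 1 by deviating; Player 2 loses 13 − 7 = 6. Product = 1·6 = 6.
6 > 4, so both s2 is risk-dominant. Player 1's payoff there is -1.

-1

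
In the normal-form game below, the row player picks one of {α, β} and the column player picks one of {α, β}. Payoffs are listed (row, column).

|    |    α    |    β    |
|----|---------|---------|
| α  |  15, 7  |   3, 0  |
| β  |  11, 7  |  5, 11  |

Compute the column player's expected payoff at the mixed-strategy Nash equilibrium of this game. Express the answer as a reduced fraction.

The row player mixes with probability p on α, chosen so the column player is indifferent: 7p + 7(1−p) = 0p + 11(1−p) gives p = 4/11.
The column player's expected payoff is 7·4/11 + 7·7/11 = 7.

7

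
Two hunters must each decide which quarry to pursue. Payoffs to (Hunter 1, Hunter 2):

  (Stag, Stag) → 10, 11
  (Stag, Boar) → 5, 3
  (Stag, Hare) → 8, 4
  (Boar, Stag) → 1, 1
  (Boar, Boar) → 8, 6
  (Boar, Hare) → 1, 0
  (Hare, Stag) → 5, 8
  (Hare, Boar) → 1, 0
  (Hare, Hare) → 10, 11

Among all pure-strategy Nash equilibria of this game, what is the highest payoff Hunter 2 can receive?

11

Both Stag is a pure NE (Hunter 1: 10 ≥ 5; Hunter 2: 11 ≥ 4). Hunter 2 gets 11.
Both Boar is a pure NE (Hunter 1: 8 ≥ 5; Hunter 2: 6 ≥ 1). Hunter 2 gets 6.
Both Hare is a pure NE (Hunter 1: 10 ≥ 8; Hunter 2: 11 ≥ 8). Hunter 2 gets 11.
Every other cell has a profitable deviation for at least one player. Highest of {11, 6, 11} is 11.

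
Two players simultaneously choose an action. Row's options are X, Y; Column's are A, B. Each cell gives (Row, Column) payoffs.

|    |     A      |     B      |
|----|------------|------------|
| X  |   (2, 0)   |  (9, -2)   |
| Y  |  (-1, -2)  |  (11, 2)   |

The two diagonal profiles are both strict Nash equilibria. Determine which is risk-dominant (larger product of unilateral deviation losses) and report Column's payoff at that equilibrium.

2

At (X, A): Row loses 2 − (-1) = 3 by deviating; Column loses 0 − (-2) = 2. Product = 3·2 = 6.
At (Y, B): Row loses 11 − 9 = 2 by deviating; Column loses 2 − (-2) = 4. Product = 2·4 = 8.
8 > 6, so (Y, B) is risk-dominant. Column's payoff there is 2.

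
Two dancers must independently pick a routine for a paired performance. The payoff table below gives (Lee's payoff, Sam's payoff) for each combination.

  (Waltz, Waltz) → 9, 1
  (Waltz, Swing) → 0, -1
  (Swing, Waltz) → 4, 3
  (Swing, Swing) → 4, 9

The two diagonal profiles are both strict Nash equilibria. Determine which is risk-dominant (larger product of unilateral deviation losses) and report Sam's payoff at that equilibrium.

At both Waltz: Lee loses 9 − 4 = 5 by deviating; Sam loses 1 − (-1) = 2. Product = 5·2 = 10.
At both Swing: Lee loses 4 − 0 = 4 by deviating; Sam loses 9 − 3 = 6. Product = 4·6 = 24.
24 > 10, so both Swing is risk-dominant. Sam's payoff there is 9.

9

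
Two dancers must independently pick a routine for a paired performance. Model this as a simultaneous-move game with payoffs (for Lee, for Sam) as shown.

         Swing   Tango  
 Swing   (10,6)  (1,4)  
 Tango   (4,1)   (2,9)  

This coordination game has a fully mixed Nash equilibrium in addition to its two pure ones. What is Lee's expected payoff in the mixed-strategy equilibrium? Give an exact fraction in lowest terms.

Sam mixes with probability q on Swing, chosen so Lee is indifferent: 10q + 1(1−q) = 4q + 2(1−q) gives q = 1/7.
Lee's expected payoff (from either row, since indifferent) is 10·1/7 + 1·6/7 = 16/7.

16/7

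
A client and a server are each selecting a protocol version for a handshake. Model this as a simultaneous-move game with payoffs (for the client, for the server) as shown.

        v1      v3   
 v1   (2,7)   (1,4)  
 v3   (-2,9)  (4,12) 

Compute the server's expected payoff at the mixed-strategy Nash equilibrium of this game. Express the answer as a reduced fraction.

The client mixes with probability p on v1, chosen so the server is indifferent: 7p + 9(1−p) = 4p + 12(1−p) gives p = 1/2.
The server's expected payoff is 7·1/2 + 9·1/2 = 8.

8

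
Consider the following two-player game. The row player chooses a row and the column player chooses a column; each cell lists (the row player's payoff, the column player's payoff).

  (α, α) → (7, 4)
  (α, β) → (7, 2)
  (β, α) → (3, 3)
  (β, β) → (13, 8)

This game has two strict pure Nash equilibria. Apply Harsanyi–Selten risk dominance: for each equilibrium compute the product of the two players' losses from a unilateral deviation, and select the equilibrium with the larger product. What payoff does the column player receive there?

At both α: the row player loses 7 − 3 = 4 by deviating; the column player loses 4 − 2 = 2. Product = 4·2 = 8.
At both β: the row player loses 13 − 7 = 6 by deviating; the column player loses 8 − 3 = 5. Product = 6·5 = 30.
30 > 8, so both β is risk-dominant. The column player's payoff there is 8.

8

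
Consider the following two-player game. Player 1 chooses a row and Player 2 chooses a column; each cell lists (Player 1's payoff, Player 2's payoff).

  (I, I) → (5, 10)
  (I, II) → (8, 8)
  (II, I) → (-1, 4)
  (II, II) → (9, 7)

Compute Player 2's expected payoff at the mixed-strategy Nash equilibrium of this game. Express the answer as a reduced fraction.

Player 1 mixes with probability p on I, chosen so Player 2 is indifferent: 10p + 4(1−p) = 8p + 7(1−p) gives p = 3/5.
Player 2's expected payoff is 10·3/5 + 4·2/5 = 38/5.

38/5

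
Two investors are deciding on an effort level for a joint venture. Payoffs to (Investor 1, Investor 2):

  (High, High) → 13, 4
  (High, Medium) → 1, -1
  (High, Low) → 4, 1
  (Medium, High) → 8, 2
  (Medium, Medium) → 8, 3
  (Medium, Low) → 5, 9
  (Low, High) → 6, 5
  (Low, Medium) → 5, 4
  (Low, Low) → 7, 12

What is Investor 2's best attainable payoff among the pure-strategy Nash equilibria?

12

Both High is a pure NE (Investor 1: 13 ≥ 8; Investor 2: 4 ≥ 1). Investor 2 gets 4.
Both Low is a pure NE (Investor 1: 7 ≥ 5; Investor 2: 12 ≥ 5). Investor 2 gets 12.
Every other cell has a profitable deviation for at least one player. Highest of {4, 12} is 12.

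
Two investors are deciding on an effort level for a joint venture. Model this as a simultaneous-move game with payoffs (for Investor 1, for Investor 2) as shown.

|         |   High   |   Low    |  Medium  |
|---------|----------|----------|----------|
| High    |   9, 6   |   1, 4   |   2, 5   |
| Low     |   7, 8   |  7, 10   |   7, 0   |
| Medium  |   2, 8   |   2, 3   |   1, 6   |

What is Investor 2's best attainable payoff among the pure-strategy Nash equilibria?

Both High is a pure NE (Investor 1: 9 ≥ 7; Investor 2: 6 ≥ 5). Investor 2 gets 6.
Both Low is a pure NE (Investor 1: 7 ≥ 2; Investor 2: 10 ≥ 8). Investor 2 gets 10.
Every other cell has a profitable deviation for at least one player. Highest of {6, 10} is 10.

10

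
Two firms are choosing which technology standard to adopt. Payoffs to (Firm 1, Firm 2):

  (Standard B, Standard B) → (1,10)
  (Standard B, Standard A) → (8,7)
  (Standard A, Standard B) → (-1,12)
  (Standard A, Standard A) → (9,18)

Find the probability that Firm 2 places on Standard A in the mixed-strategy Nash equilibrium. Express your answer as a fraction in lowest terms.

Firm 2's mix q on Standard B must make Firm 1 indifferent between Standard B and Standard A.
Firm 1's payoff from Standard B: 1q + 8(1−q). From Standard A: (-1)q + 9(1−q).
Set equal: 2q = 1(1−q) → q = 1/3.
Probability on Standard A is 1 − 1/3 = 2/3.

2/3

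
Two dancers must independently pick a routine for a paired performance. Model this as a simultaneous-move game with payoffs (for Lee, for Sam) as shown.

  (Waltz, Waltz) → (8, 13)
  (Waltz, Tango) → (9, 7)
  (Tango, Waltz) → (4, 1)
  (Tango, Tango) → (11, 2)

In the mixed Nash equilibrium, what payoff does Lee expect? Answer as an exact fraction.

26/3

Sam mixes with probability q on Waltz, chosen so Lee is indifferent: 8q + 9(1−q) = 4q + 11(1−q) gives q = 1/3.
Lee's expected payoff (from either row, since indifferent) is 8·1/3 + 9·2/3 = 26/3.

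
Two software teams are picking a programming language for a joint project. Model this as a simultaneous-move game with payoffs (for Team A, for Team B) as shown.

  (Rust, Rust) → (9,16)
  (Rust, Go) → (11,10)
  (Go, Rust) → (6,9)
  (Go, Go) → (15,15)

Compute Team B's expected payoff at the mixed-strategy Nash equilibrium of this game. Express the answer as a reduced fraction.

Team A mixes with probability p on Rust, chosen so Team B is indifferent: 16p + 9(1−p) = 10p + 15(1−p) gives p = 1/2.
Team B's expected payoff is 16·1/2 + 9·1/2 = 25/2.

25/2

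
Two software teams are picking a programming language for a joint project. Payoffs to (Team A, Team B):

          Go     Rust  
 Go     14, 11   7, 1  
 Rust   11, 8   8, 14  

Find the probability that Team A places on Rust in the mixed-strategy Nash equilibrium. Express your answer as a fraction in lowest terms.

Team A's mix p on Go must make Team B indifferent between Go and Rust.
Team B's payoff from Go: 11p + 8(1−p). From Rust: 1p + 14(1−p).
Set equal: 10p = 6(1−p) → p = 6/16 = 3/8.
Probability on Rust is 1 − 3/8 = 5/8.

5/8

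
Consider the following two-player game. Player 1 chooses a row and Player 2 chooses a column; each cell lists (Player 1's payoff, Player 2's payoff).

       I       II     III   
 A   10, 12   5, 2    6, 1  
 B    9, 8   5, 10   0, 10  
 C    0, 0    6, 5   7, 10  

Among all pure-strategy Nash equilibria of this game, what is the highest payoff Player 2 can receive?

(A, I) is a pure NE (Player 1: 10 ≥ 9; Player 2: 12 ≥ 2). Player 2 gets 12.
(C, III) is a pure NE (Player 1: 7 ≥ 6; Player 2: 10 ≥ 5). Player 2 gets 10.
Every other cell has a profitable deviation for at least one player. Highest of {12, 10} is 12.

12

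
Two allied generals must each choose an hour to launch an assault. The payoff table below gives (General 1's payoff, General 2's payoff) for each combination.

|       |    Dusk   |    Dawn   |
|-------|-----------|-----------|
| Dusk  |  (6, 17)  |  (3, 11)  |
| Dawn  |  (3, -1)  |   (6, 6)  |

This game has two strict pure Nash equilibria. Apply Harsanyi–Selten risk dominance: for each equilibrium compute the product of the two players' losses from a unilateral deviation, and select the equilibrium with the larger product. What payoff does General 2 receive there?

6

At both Dusk: General 1 loses 6 − 3 = 3 by deviating; General 2 loses 17 − 11 = 6. Product = 3·6 = 18.
At both Dawn: General 1 loses 6 − 3 = 3 by deviating; General 2 loses 6 − (-1) = 7. Product = 3·7 = 21.
21 > 18, so both Dawn is risk-dominant. General 2's payoff there is 6.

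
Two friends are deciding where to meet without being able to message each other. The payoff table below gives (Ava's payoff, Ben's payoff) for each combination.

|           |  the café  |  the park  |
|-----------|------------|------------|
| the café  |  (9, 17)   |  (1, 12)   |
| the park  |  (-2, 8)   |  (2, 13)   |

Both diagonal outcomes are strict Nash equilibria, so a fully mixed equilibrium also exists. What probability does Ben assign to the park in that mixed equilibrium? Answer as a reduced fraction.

11/12

Ben's mix q on the café must make Ava indifferent between the café and the park.
Ava's payoff from the café: 9q + 1(1−q). From the park: (-2)q + 2(1−q).
Set equal: 11q = 1(1−q) → q = 1/12.
Probability on the park is 1 − 1/12 = 11/12.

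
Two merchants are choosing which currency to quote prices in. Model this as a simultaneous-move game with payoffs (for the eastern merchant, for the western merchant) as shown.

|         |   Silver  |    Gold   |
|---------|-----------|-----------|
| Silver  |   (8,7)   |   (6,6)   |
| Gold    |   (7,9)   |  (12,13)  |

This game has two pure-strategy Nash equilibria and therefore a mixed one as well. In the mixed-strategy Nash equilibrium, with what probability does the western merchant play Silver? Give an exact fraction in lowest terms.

6/7

The western merchant's mix q on Silver must make the eastern merchant indifferent between Silver and Gold.
The eastern merchant's payoff from Silver: 8q + 6(1−q). From Gold: 7q + 12(1−q).
Set equal: 1q = 6(1−q) → q = 6/7.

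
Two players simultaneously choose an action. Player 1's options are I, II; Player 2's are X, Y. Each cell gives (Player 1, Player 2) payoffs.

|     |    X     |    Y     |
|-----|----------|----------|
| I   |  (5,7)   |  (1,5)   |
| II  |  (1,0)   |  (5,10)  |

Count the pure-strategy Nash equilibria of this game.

2

(I, X): Player 1 gets 5 (best alternative 1); Player 2 gets 7 (best alternative 5). Neither deviates — NE.
(II, Y): Player 1 gets 5 (best alternative 1); Player 2 gets 10 (best alternative 0). Neither deviates — NE.
(I, Y) is not a NE: Player 1 would switch to II (5 > 1).
No other cell survives both best-response checks, so there are 2 pure NE.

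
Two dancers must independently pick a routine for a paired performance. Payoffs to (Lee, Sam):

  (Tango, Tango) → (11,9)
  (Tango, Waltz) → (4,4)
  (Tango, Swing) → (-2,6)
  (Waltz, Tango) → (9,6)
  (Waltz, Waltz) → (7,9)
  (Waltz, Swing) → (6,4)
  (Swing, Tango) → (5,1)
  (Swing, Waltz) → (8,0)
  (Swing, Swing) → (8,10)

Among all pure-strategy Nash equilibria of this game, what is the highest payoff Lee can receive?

11

Both Tango is a pure NE (Lee: 11 ≥ 9; Sam: 9 ≥ 6). Lee gets 11.
Both Swing is a pure NE (Lee: 8 ≥ 6; Sam: 10 ≥ 1). Lee gets 8.
Every other cell has a profitable deviation for at least one player. Highest of {11, 8} is 11.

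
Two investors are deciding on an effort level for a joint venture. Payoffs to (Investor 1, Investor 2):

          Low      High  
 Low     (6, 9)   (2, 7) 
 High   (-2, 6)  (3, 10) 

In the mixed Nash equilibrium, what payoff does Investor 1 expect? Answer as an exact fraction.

22/9

Investor 2 mixes with probability q on Low, chosen so Investor 1 is indifferent: 6q + 2(1−q) = (-2)q + 3(1−q) gives q = 1/9.
Investor 1's expected payoff (from either row, since indifferent) is 6·1/9 + 2·8/9 = 22/9.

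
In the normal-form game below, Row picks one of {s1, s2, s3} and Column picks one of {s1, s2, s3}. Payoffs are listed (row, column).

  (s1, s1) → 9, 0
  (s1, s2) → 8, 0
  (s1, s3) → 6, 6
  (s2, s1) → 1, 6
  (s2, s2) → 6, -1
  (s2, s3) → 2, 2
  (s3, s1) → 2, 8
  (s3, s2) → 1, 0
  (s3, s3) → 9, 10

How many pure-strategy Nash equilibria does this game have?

Both s3: Row gets 9 (best alternative 6); Column gets 10 (best alternative 8). Neither deviates — NE.
Both s1 is not a NE: Column would switch to s3 (6 > 0).
No other cell survives both best-response checks, so there is 1 pure NE.

1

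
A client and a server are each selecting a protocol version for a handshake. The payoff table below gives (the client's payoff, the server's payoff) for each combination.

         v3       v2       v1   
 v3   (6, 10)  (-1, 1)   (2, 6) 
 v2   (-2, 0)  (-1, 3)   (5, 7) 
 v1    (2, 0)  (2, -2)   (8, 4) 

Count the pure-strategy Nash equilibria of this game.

Both v3: the client gets 6 (best alternative 2); the server gets 10 (best alternative 6). Neither deviates — NE.
Both v1: the client gets 8 (best alternative 5); the server gets 4 (best alternative 0). Neither deviates — NE.
Both v2 is not a NE: the client would switch to v1 (2 > -1).
No other cell survives both best-response checks, so there are 2 pure NE.

2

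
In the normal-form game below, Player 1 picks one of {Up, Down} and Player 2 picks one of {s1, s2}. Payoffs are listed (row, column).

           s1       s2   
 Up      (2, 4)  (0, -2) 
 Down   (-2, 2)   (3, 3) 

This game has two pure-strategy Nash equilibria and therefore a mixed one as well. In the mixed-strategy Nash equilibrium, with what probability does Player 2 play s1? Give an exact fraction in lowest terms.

Player 2's mix q on s1 must make Player 1 indifferent between Up and Down.
Player 1's payoff from Up: 2q + 0(1−q). From Down: (-2)q + 3(1−q).
Set equal: 4q = 3(1−q) → q = 3/7.

3/7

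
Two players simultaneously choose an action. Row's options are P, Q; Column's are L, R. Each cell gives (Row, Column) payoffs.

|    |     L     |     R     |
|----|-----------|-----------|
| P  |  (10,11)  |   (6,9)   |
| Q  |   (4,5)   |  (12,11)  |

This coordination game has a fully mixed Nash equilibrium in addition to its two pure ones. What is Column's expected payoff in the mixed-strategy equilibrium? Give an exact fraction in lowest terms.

19/2

Row mixes with probability p on P, chosen so Column is indifferent: 11p + 5(1−p) = 9p + 11(1−p) gives p = 3/4.
Column's expected payoff is 11·3/4 + 5·1/4 = 19/2.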